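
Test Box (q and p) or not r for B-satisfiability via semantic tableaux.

1. Box (q and p) or not r, 0
2. not r, 0
Accessibility: 0R0

Satisfiable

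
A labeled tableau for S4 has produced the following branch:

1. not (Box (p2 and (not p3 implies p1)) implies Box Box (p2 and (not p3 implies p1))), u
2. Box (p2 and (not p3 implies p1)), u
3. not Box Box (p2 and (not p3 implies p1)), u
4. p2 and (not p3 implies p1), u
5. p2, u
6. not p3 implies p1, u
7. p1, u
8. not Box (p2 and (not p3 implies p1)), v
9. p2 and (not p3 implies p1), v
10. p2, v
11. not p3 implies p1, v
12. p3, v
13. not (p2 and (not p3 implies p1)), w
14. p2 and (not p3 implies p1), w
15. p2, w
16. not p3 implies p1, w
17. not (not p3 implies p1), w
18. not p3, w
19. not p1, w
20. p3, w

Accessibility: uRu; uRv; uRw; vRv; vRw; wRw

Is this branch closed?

Both p3 and not p3 appear at w.

Yes, closed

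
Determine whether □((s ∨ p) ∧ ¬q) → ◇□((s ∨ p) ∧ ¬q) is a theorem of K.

Tableau for the negation ¬(□((s ∨ p) ∧ ¬q) → ◇□((s ∨ p) ∧ ¬q)):
1. ¬(□((s ∨ p) ∧ ¬q) → ◇□((s ∨ p) ∧ ¬q)), w0
2. □((s ∨ p) ∧ ¬q), w0
3. ¬◇□((s ∨ p) ∧ ¬q), w0
The negation has an open branch (countermodel exists).

Not valid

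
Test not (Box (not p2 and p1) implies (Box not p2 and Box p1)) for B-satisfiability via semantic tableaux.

Unsatisfiable

1. not (Box (not p2 and p1) implies (Box not p2 and Box p1)), w0
2. Box (not p2 and p1), w0   [neg-implies-rule on 1]
3. not (Box not p2 and Box p1), w0   [neg-implies-rule on 1]
4. not p2 and p1, w0   [Box-rule on 2 via w0Rw0]
5. not p2, w0   [and-rule on 4]
6. p1, w0   [and-rule on 4]
7. not Box p1, w0   [neg-and-rule on 3 (branches; this branch)]
8. not p1, w1   [neg-Box-rule on 7: fresh world w1, w0Rw1]
9. not p2 and p1, w1   [Box-rule on 2 via w0Rw1]
10. not p2, w1   [and-rule on 9]
11. p1, w1   [and-rule on 9]
Accessibility: w0Rw0, w0Rw1, w1Rw0, w1Rw1
Branch closes: p1 and not p1 both at w1.
(One branch shown.) All branches close.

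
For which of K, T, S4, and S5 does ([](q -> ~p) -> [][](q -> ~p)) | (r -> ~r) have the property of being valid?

T-tableau for the negation ~(([](q -> ~p) -> [][](q -> ~p)) | (r -> ~r)):
1. ~(([](q -> ~p) -> [][](q -> ~p)) | (r -> ~r)), u
2. ~([](q -> ~p) -> [][](q -> ~p)), u
3. ~(r -> ~r), u
4. [](q -> ~p), u
5. ~[][](q -> ~p), u
6. r, u
7. q -> ~p, u
8. ~p, u
9. ~[](q -> ~p), v
10. q -> ~p, v
11. ~p, v
12. ~(q -> ~p), w
13. q, w
14. p, w
Accessibility: uRu, uRv, vRv, vRw, wRw
Complete open branch: countermodel on a T-frame, so not valid in T, nor in K (the same frame is also a K-frame).
S4-tableau for the negation ~(([](q -> ~p) -> [][](q -> ~p)) | (r -> ~r)):
1. ~(([](q -> ~p) -> [][](q -> ~p)) | (r -> ~r)), u
2. ~([](q -> ~p) -> [][](q -> ~p)), u
3. ~(r -> ~r), u
4. [](q -> ~p), u
5. ~[][](q -> ~p), u
6. r, u
7. q -> ~p, u
8. ~p, u
9. ~[](q -> ~p), v
10. q -> ~p, v
11. ~p, v
12. ~(q -> ~p), w
13. q, w
14. p, w
15. q -> ~p, w
16. ~p, w
Accessibility: uRu, uRv, uRw, vRv, vRw, wRw
Branch closes: p and ~p both at w.
Every branch closes (one shown): valid in S4, hence also in S5 (every theorem of S4 is a theorem of S5).

S4, S5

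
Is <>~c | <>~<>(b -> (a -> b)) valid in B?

Invalid (countermodel exists)

Tableau for the negation ~(<>~c | <>~<>(b -> (a -> b))):
1. ~(<>~c | <>~<>(b -> (a -> b))), 0
2. ~<>~c, 0   [~|-rule on 1]
3. ~<>~<>(b -> (a -> b)), 0   [~|-rule on 1]
4. c, 0   [~<>-rule on 2 via 0R0]
5. <>(b -> (a -> b)), 0   [~<>-rule on 3 via 0R0]
6. b -> (a -> b), 1   [<>-rule on 5: fresh world 1, 0R1]
7. c, 1   [~<>-rule on 2 via 0R1]
8. <>(b -> (a -> b)), 1   [~<>-rule on 3 via 0R1]
9. a -> b, 1   [->-rule on 6 (branches; this branch)]
10. b, 1   [->-rule on 9 (branches; this branch)]
11. b -> (a -> b), 2   [<>-rule on 8: fresh world 2, 1R2]
12. a -> b, 2   [->-rule on 11 (branches; this branch)]
13. b, 2   [->-rule on 12 (branches; this branch)]
Accessibility: 0R0, 0R1, 1R0, 1R1, 1R2, 2R1, 2R2
The negation has an open branch (countermodel exists).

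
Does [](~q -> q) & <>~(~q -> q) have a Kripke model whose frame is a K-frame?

Unsatisfiable

1. [](~q -> q) & <>~(~q -> q), u
2. [](~q -> q), u   [&-rule on 1]
3. <>~(~q -> q), u   [&-rule on 1]
4. ~(~q -> q), v   [<>-rule on 3: fresh world v, uRv]
5. ~q, v   [~->-rule on 4]
6. ~q -> q, v   [[]-rule on 2 via uRv]
7. q, v   [->-rule on 6 (branches; this branch)]
Accessibility: uRv
Branch closes: q and ~q both at v.
All branches of the tableau close; one closing branch shown above.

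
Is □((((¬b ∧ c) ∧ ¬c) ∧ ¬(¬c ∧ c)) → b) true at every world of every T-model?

Valid

Tableau for the negation ¬□((((¬b ∧ c) ∧ ¬c) ∧ ¬(¬c ∧ c)) → b):
1. ¬□((((¬b ∧ c) ∧ ¬c) ∧ ¬(¬c ∧ c)) → b), 0
2. ¬((((¬b ∧ c) ∧ ¬c) ∧ ¬(¬c ∧ c)) → b), 1
3. ((¬b ∧ c) ∧ ¬c) ∧ ¬(¬c ∧ c), 1
4. ¬b, 1
5. (¬b ∧ c) ∧ ¬c, 1
6. ¬(¬c ∧ c), 1
7. ¬b ∧ c, 1
8. ¬c, 1
9. c, 1
Accessibility: 0R0, 0R1, 1R1
Branch closes: c and ¬c both at 1.
Every branch of the negation's tableau closes; the branch above is one of them.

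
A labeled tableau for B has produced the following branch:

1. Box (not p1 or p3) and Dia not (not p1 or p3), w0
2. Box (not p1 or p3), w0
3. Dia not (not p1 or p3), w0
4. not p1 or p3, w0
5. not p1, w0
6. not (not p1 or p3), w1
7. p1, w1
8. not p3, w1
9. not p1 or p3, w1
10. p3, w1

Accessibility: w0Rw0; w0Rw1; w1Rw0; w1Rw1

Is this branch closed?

Both p3 and not p3 appear at w1.

Closed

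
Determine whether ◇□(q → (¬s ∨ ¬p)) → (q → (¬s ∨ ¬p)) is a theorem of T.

Tableau for the negation ¬(◇□(q → (¬s ∨ ¬p)) → (q → (¬s ∨ ¬p))):
1. ¬(◇□(q → (¬s ∨ ¬p)) → (q → (¬s ∨ ¬p))), 0
2. ◇□(q → (¬s ∨ ¬p)), 0   [¬→-rule on 1]
3. ¬(q → (¬s ∨ ¬p)), 0   [¬→-rule on 1]
4. q, 0   [¬→-rule on 3]
5. ¬(¬s ∨ ¬p), 0   [¬→-rule on 3]
6. s, 0   [¬∨-rule on 5]
7. p, 0   [¬∨-rule on 5]
8. □(q → (¬s ∨ ¬p)), 1   [◇-rule on 2: fresh world 1, 0R1]
9. q → (¬s ∨ ¬p), 1   [□-rule on 8 via 1R1]
10. ¬s ∨ ¬p, 1   [→-rule on 9 (branches; this branch)]
11. ¬p, 1   [∨-rule on 10 (branches; this branch)]
Accessibility: 0R0, 0R1, 1R1
The negation has an open branch (countermodel exists).

Invalid (countermodel exists)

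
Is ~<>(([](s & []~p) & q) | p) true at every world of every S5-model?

Not valid

Tableau for the negation <>(([](s & []~p) & q) | p):
1. <>(([](s & []~p) & q) | p), w0
2. ([](s & []~p) & q) | p, w1   [<>-rule on 1: fresh world w1, w0Rw1]
3. p, w1   [|-rule on 2 (branches; this branch)]
Accessibility: w0Rw0, w0Rw1, w1Rw0, w1Rw1
The negation has an open branch (countermodel exists).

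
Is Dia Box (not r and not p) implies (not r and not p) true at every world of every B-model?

Valid in B

Tableau for the negation not (Dia Box (not r and not p) implies (not r and not p)):
1. not (Dia Box (not r and not p) implies (not r and not p)), w0
2. Dia Box (not r and not p), w0
3. not (not r and not p), w0
4. p, w0
5. Box (not r and not p), w1
6. not r and not p, w0
7. not r, w0
8. not p, w0
Accessibility: w0Rw0, w0Rw1, w1Rw0, w1Rw1
Branch closes: p and not p both at w0.
All branches of the negation close; one closing branch shown above.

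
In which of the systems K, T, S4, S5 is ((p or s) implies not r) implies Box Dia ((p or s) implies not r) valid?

S5

S5-tableau for the negation not (((p or s) implies not r) implies Box Dia ((p or s) implies not r)):
1. not (((p or s) implies not r) implies Box Dia ((p or s) implies not r)), w0
2. (p or s) implies not r, w0
3. not Box Dia ((p or s) implies not r), w0
4. not (p or s), w0
5. not p, w0
6. not s, w0
7. not Dia ((p or s) implies not r), w1
8. not ((p or s) implies not r), w0
9. p or s, w0
10. r, w0
11. not ((p or s) implies not r), w1
12. p or s, w1
13. r, w1
14. s, w0
Accessibility: w0Rw0, w0Rw1, w1Rw0, w1Rw1
Branch closes: s and not s both at w0.
Every branch closes (one shown): valid in S5.
S4-tableau for the negation not (((p or s) implies not r) implies Box Dia ((p or s) implies not r)):
1. not (((p or s) implies not r) implies Box Dia ((p or s) implies not r)), w0
2. (p or s) implies not r, w0
3. not Box Dia ((p or s) implies not r), w0
4. not r, w0
5. not Dia ((p or s) implies not r), w1
6. not ((p or s) implies not r), w1
7. p or s, w1
8. r, w1
9. s, w1
Accessibility: w0Rw0, w0Rw1, w1Rw1
Complete open branch: countermodel on an S4-frame, so not valid in S4, nor in K, T (the same frame is also a K-frame and a T-frame).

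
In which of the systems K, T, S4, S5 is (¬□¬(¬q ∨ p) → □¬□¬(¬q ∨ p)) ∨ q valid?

S5

S4-tableau for the negation ¬((¬□¬(¬q ∨ p) → □¬□¬(¬q ∨ p)) ∨ q):
1. ¬((¬□¬(¬q ∨ p) → □¬□¬(¬q ∨ p)) ∨ q), u
2. ¬(¬□¬(¬q ∨ p) → □¬□¬(¬q ∨ p)), u
3. ¬q, u
4. ¬□¬(¬q ∨ p), u
5. ¬□¬□¬(¬q ∨ p), u
6. ¬q ∨ p, v
7. p, v
8. □¬(¬q ∨ p), w
9. ¬(¬q ∨ p), w
10. q, w
11. ¬p, w
Accessibility: uRu, uRv, uRw, vRv, wRw
Complete open branch: countermodel on an S4-frame, so not valid in S4, nor in K, T (the same frame is also a K-frame and a T-frame).
S5-tableau for the negation ¬((¬□¬(¬q ∨ p) → □¬□¬(¬q ∨ p)) ∨ q):
1. ¬((¬□¬(¬q ∨ p) → □¬□¬(¬q ∨ p)) ∨ q), u
2. ¬(¬□¬(¬q ∨ p) → □¬□¬(¬q ∨ p)), u
3. ¬q, u
4. ¬□¬(¬q ∨ p), u
5. ¬□¬□¬(¬q ∨ p), u
6. ¬q ∨ p, v
7. p, v
8. □¬(¬q ∨ p), w
9. ¬(¬q ∨ p), u
10. q, u
11. ¬p, u
Accessibility: uRu, uRv, uRw, vRu, vRv, vRw, wRu, wRv, wRw
Branch closes: q and ¬q both at u.
Every branch closes (one shown): valid in S5.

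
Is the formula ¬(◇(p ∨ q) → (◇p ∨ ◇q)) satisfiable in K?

No, unsatisfiable

1. ¬(◇(p ∨ q) → (◇p ∨ ◇q)), w0
2. ◇(p ∨ q), w0   [¬→-rule on 1]
3. ¬(◇p ∨ ◇q), w0   [¬→-rule on 1]
4. ¬◇p, w0   [¬∨-rule on 3]
5. ¬◇q, w0   [¬∨-rule on 3]
6. p ∨ q, w1   [◇-rule on 2: fresh world w1, w0Rw1]
7. ¬p, w1   [¬◇-rule on 4 via w0Rw1]
8. ¬q, w1   [¬◇-rule on 5 via w0Rw1]
9. q, w1   [∨-rule on 6 (branches; this branch)]
Accessibility: w0Rw1
Branch closes: q and ¬q both at w1.
All branches of the tableau close; one closing branch shown above.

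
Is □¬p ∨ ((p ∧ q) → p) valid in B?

Yes, valid

Tableau for the negation ¬(□¬p ∨ ((p ∧ q) → p)):
1. ¬(□¬p ∨ ((p ∧ q) → p)), u
2. ¬□¬p, u   [¬∨-rule on 1]
3. ¬((p ∧ q) → p), u   [¬∨-rule on 1]
4. p ∧ q, u   [¬→-rule on 3]
5. ¬p, u   [¬→-rule on 3]
6. p, u   [∧-rule on 4]
7. q, u   [∧-rule on 4]
Accessibility: uRu
Branch closes: p and ¬p both at u.
Every branch of the negation's tableau closes; the branch above is one of them.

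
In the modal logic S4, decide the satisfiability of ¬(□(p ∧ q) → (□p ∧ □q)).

1. ¬(□(p ∧ q) → (□p ∧ □q)), w0
2. □(p ∧ q), w0
3. ¬(□p ∧ □q), w0
4. p ∧ q, w0
5. p, w0
6. q, w0
7. ¬□q, w0
8. ¬q, w1
9. p ∧ q, w1
10. p, w1
11. q, w1
Accessibility: w0Rw0, w0Rw1, w1Rw1
Branch closes: q and ¬q both at w1.
All branches of the tableau close; one closing branch shown above.

Unsatisfiable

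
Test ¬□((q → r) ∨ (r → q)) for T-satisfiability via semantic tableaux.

No, unsatisfiable

1. ¬□((q → r) ∨ (r → q)), u
2. ¬((q → r) ∨ (r → q)), v   [¬□-rule on 1: fresh world v, uRv]
3. ¬(q → r), v   [¬∨-rule on 2]
4. ¬(r → q), v   [¬∨-rule on 2]
5. q, v   [¬→-rule on 3]
6. ¬r, v   [¬→-rule on 3]
7. r, v   [¬→-rule on 4]
8. ¬q, v   [¬→-rule on 4]
Accessibility: uRu, uRv, vRv
Branch closes: r and ¬r both at v.
(One branch shown.) All branches close.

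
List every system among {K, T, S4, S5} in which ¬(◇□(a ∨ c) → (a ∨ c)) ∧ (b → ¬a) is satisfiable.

S4-tableau for the formula:
1. ¬(◇□(a ∨ c) → (a ∨ c)) ∧ (b → ¬a), 0
2. ¬(◇□(a ∨ c) → (a ∨ c)), 0
3. b → ¬a, 0
4. ◇□(a ∨ c), 0
5. ¬(a ∨ c), 0
6. ¬a, 0
7. ¬c, 0
8. □(a ∨ c), 1
9. a ∨ c, 1
10. c, 1
Accessibility: 0R0, 0R1, 1R1
Complete open branch: satisfiable in S4, hence also in K, T (this S4-model is also a K-model and a T-model).
S5-tableau for the formula:
1. ¬(◇□(a ∨ c) → (a ∨ c)) ∧ (b → ¬a), 0
2. ¬(◇□(a ∨ c) → (a ∨ c)), 0
3. b → ¬a, 0
4. ◇□(a ∨ c), 0
5. ¬(a ∨ c), 0
6. ¬a, 0
7. ¬c, 0
8. □(a ∨ c), 1
9. a ∨ c, 0
10. a ∨ c, 1
11. c, 0
Accessibility: 0R0, 0R1, 1R0, 1R1
Branch closes: c and ¬c both at 0.
Every branch closes (one shown): unsatisfiable in S5.

K, T, S4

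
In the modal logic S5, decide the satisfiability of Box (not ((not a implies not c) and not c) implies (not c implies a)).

Satisfiable (open branch found)

1. Box (not ((not a implies not c) and not c) implies (not c implies a)), u
2. not ((not a implies not c) and not c) implies (not c implies a), u   [Box-rule on 1 via uRu]
3. not c implies a, u   [implies-rule on 2 (branches; this branch)]
4. a, u   [implies-rule on 3 (branches; this branch)]
Accessibility: uRu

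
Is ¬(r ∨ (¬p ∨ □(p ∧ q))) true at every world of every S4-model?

Not valid

Tableau for the negation r ∨ (¬p ∨ □(p ∧ q)):
1. r ∨ (¬p ∨ □(p ∧ q)), u
2. ¬p ∨ □(p ∧ q), u
3. □(p ∧ q), u
4. p ∧ q, u
5. p, u
6. q, u
Accessibility: uRu
The negation has an open branch (countermodel exists).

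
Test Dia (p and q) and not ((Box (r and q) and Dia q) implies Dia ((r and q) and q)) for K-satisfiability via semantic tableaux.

1. Dia (p and q) and not ((Box (r and q) and Dia q) implies Dia ((r and q) and q)), w0
2. Dia (p and q), w0   [and-rule on 1]
3. not ((Box (r and q) and Dia q) implies Dia ((r and q) and q)), w0   [and-rule on 1]
4. Box (r and q) and Dia q, w0   [neg-implies-rule on 3]
5. not Dia ((r and q) and q), w0   [neg-implies-rule on 3]
6. Box (r and q), w0   [and-rule on 4]
7. Dia q, w0   [and-rule on 4]
8. p and q, w1   [Dia-rule on 2: fresh world w1, w0Rw1]
9. p, w1   [and-rule on 8]
10. q, w1   [and-rule on 8]
11. not ((r and q) and q), w1   [neg-Dia-rule on 5 via w0Rw1]
12. r and q, w1   [Box-rule on 6 via w0Rw1]
13. r, w1   [and-rule on 12]
14. not (r and q), w1   [neg-and-rule on 11 (branches; this branch)]
15. not q, w1   [neg-and-rule on 14 (branches; this branch)]
Accessibility: w0Rw1
Branch closes: q and not q both at w1.
Every branch closes; the branch above is one of them.

Unsatisfiable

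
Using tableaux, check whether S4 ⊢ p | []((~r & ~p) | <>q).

Invalid (countermodel exists)

Tableau for the negation ~(p | []((~r & ~p) | <>q)):
1. ~(p | []((~r & ~p) | <>q)), u
2. ~p, u
3. ~[]((~r & ~p) | <>q), u
4. ~((~r & ~p) | <>q), v
5. ~(~r & ~p), v
6. ~<>q, v
7. ~q, v
8. p, v
Accessibility: uRu, uRv, vRv
The negation has an open branch (countermodel exists).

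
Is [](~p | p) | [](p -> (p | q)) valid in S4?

Valid in S4

Tableau for the negation ~([](~p | p) | [](p -> (p | q))):
1. ~([](~p | p) | [](p -> (p | q))), u
2. ~[](~p | p), u
3. ~[](p -> (p | q)), u
4. ~(~p | p), v
5. p, v
6. ~p, v
Accessibility: uRu, uRv, vRv
Branch closes: p and ~p both at v.
Every branch of the negation's tableau closes; the branch above is one of them.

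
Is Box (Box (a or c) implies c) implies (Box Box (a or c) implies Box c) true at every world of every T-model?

Tableau for the negation not (Box (Box (a or c) implies c) implies (Box Box (a or c) implies Box c)):
1. not (Box (Box (a or c) implies c) implies (Box Box (a or c) implies Box c)), w0
2. Box (Box (a or c) implies c), w0   [neg-implies-rule on 1]
3. not (Box Box (a or c) implies Box c), w0   [neg-implies-rule on 1]
4. Box Box (a or c), w0   [neg-implies-rule on 3]
5. not Box c, w0   [neg-implies-rule on 3]
6. Box (a or c) implies c, w0   [Box-rule on 2 via w0Rw0]
7. Box (a or c), w0   [Box-rule on 4 via w0Rw0]
8. a or c, w0   [Box-rule on 7 via w0Rw0]
9. not Box (a or c), w0   [implies-rule on 6 (branches; this branch)]
10. c, w0   [or-rule on 8 (branches; this branch)]
11. not c, w1   [neg-Box-rule on 5: fresh world w1, w0Rw1]
12. Box (a or c) implies c, w1   [Box-rule on 2 via w0Rw1]
13. Box (a or c), w1   [Box-rule on 4 via w0Rw1]
14. a or c, w1   [Box-rule on 7 via w0Rw1]
15. not Box (a or c), w1   [implies-rule on 12 (branches; this branch)]
16. a, w1   [or-rule on 14 (branches; this branch)]
17. not (a or c), w2   [neg-Box-rule on 9: fresh world w2, w0Rw2]
18. not a, w2   [neg-or-rule on 17]
19. not c, w2   [neg-or-rule on 17]
20. Box (a or c) implies c, w2   [Box-rule on 2 via w0Rw2]
21. Box (a or c), w2   [Box-rule on 4 via w0Rw2]
22. a or c, w2   [Box-rule on 7 via w0Rw2]
23. not Box (a or c), w2   [implies-rule on 20 (branches; this branch)]
24. c, w2   [or-rule on 22 (branches; this branch)]
Accessibility: w0Rw0, w0Rw1, w0Rw2, w1Rw1, w2Rw2
Branch closes: c and not c both at w2.
All branches of the negation close; one closing branch shown above.

Yes, valid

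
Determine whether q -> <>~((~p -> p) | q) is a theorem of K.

No, not valid

Tableau for the negation ~(q -> <>~((~p -> p) | q)):
1. ~(q -> <>~((~p -> p) | q)), u
2. q, u   [~->-rule on 1]
3. ~<>~((~p -> p) | q), u   [~->-rule on 1]
The negation has an open branch (countermodel exists).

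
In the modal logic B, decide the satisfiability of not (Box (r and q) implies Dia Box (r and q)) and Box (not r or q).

1. not (Box (r and q) implies Dia Box (r and q)) and Box (not r or q), u
2. not (Box (r and q) implies Dia Box (r and q)), u
3. Box (not r or q), u
4. Box (r and q), u
5. not Dia Box (r and q), u
6. not r or q, u
7. r and q, u
8. r, u
9. q, u
10. not Box (r and q), u
11. not (r and q), v
12. not r or q, v
13. r and q, v
14. r, v
15. q, v
16. not Box (r and q), v
17. not q, v
Accessibility: uRu, uRv, vRu, vRv
Branch closes: q and not q both at v.
All branches of the tableau close; one closing branch shown above.

Unsatisfiable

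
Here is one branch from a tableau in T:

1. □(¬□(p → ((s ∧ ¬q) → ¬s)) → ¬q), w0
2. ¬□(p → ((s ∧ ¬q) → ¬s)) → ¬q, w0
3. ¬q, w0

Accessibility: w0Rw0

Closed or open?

No atom appears with both signs at the same world.

Open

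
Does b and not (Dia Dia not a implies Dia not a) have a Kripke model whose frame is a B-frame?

1. b and not (Dia Dia not a implies Dia not a), u
2. b, u   [and-rule on 1]
3. not (Dia Dia not a implies Dia not a), u   [and-rule on 1]
4. Dia Dia not a, u   [neg-implies-rule on 3]
5. not Dia not a, u   [neg-implies-rule on 3]
6. a, u   [neg-Dia-rule on 5 via uRu]
7. Dia not a, v   [Dia-rule on 4: fresh world v, uRv]
8. a, v   [neg-Dia-rule on 5 via uRv]
9. not a, w   [Dia-rule on 7: fresh world w, vRw]
Accessibility: uRu, uRv, vRu, vRv, vRw, wRv, wRw

Yes, satisfiable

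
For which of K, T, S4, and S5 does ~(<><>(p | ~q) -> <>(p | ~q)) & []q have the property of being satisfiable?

K, T

T-tableau for the formula:
1. ~(<><>(p | ~q) -> <>(p | ~q)) & []q, u
2. ~(<><>(p | ~q) -> <>(p | ~q)), u
3. []q, u
4. <><>(p | ~q), u
5. ~<>(p | ~q), u
6. q, u
7. ~(p | ~q), u
8. ~p, u
9. <>(p | ~q), v
10. q, v
11. ~(p | ~q), v
12. ~p, v
13. p | ~q, w
14. ~q, w
Accessibility: uRu, uRv, vRv, vRw, wRw
Complete open branch: satisfiable in T, hence also in K (this T-model is also a K-model).
S4-tableau for the formula:
1. ~(<><>(p | ~q) -> <>(p | ~q)) & []q, u
2. ~(<><>(p | ~q) -> <>(p | ~q)), u
3. []q, u
4. <><>(p | ~q), u
5. ~<>(p | ~q), u
6. q, u
7. ~(p | ~q), u
8. ~p, u
9. <>(p | ~q), v
10. q, v
11. ~(p | ~q), v
12. ~p, v
13. p | ~q, w
14. q, w
15. ~(p | ~q), w
16. ~p, w
17. ~q, w
Accessibility: uRu, uRv, uRw, vRv, vRw, wRw
Branch closes: q and ~q both at w.
Every branch closes (one shown): unsatisfiable in S4, hence also in S5 (every S5-frame is an S4-frame).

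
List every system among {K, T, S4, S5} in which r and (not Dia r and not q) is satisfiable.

T-tableau for the formula:
1. r and (not Dia r and not q), u
2. r, u
3. not Dia r and not q, u
4. not Dia r, u
5. not q, u
6. not r, u
Accessibility: uRu
Branch closes: r and not r both at u.
Every branch closes (one shown): unsatisfiable in T, hence also in S4, S5 (every S4/S5-frame is a T-frame).
K-tableau for the formula:
1. r and (not Dia r and not q), u
2. r, u
3. not Dia r and not q, u
4. not Dia r, u
5. not q, u
Complete open branch: satisfiable in K.

K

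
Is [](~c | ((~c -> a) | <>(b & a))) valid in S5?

Valid

Tableau for the negation ~[](~c | ((~c -> a) | <>(b & a))):
1. ~[](~c | ((~c -> a) | <>(b & a))), w0
2. ~(~c | ((~c -> a) | <>(b & a))), w1
3. c, w1
4. ~((~c -> a) | <>(b & a)), w1
5. ~(~c -> a), w1
6. ~<>(b & a), w1
7. ~c, w1
8. ~a, w1
Accessibility: w0Rw0, w0Rw1, w1Rw0, w1Rw1
Branch closes: c and ~c both at w1.
All branches of the negation close; one closing branch shown above.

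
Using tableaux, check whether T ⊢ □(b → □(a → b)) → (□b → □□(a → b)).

Tableau for the negation ¬(□(b → □(a → b)) → (□b → □□(a → b))):
1. ¬(□(b → □(a → b)) → (□b → □□(a → b))), 0
2. □(b → □(a → b)), 0
3. ¬(□b → □□(a → b)), 0
4. □b, 0
5. ¬□□(a → b), 0
6. b → □(a → b), 0
7. b, 0
8. □(a → b), 0
9. a → b, 0
10. ¬□(a → b), 1
11. b → □(a → b), 1
12. b, 1
13. a → b, 1
14. □(a → b), 1
15. ¬(a → b), 2
16. a, 2
17. ¬b, 2
18. a → b, 2
19. b, 2
Accessibility: 0R0, 0R1, 1R1, 1R2, 2R2
Branch closes: b and ¬b both at 2.
Every branch of the negation's tableau closes; the branch above is one of them.

Yes, valid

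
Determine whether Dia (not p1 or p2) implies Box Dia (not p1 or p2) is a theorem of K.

Tableau for the negation not (Dia (not p1 or p2) implies Box Dia (not p1 or p2)):
1. not (Dia (not p1 or p2) implies Box Dia (not p1 or p2)), 0
2. Dia (not p1 or p2), 0
3. not Box Dia (not p1 or p2), 0
4. not p1 or p2, 1
5. p2, 1
6. not Dia (not p1 or p2), 2
Accessibility: 0R1, 0R2
The negation has an open branch (countermodel exists).

Invalid (countermodel exists)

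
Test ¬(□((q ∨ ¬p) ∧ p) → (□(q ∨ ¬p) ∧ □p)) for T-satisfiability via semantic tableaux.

1. ¬(□((q ∨ ¬p) ∧ p) → (□(q ∨ ¬p) ∧ □p)), 0
2. □((q ∨ ¬p) ∧ p), 0   [¬→-rule on 1]
3. ¬(□(q ∨ ¬p) ∧ □p), 0   [¬→-rule on 1]
4. (q ∨ ¬p) ∧ p, 0   [□-rule on 2 via 0R0]
5. q ∨ ¬p, 0   [∧-rule on 4]
6. p, 0   [∧-rule on 4]
7. ¬□(q ∨ ¬p), 0   [¬∧-rule on 3 (branches; this branch)]
8. q, 0   [∨-rule on 5 (branches; this branch)]
9. ¬(q ∨ ¬p), 1   [¬□-rule on 7: fresh world 1, 0R1]
10. ¬q, 1   [¬∨-rule on 9]
11. p, 1   [¬∨-rule on 9]
12. (q ∨ ¬p) ∧ p, 1   [□-rule on 2 via 0R1]
13. q ∨ ¬p, 1   [∧-rule on 12]
14. ¬p, 1   [∨-rule on 13 (branches; this branch)]
Accessibility: 0R0, 0R1, 1R1
Branch closes: p and ¬p both at 1.
All branches of the tableau close; one closing branch shown above.

Unsatisfiable (every branch closes)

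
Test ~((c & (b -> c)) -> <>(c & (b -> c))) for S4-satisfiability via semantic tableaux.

1. ~((c & (b -> c)) -> <>(c & (b -> c))), 0
2. c & (b -> c), 0   [~->-rule on 1]
3. ~<>(c & (b -> c)), 0   [~->-rule on 1]
4. c, 0   [&-rule on 2]
5. b -> c, 0   [&-rule on 2]
6. ~(c & (b -> c)), 0   [~<>-rule on 3 via 0R0]
7. ~(b -> c), 0   [~&-rule on 6 (branches; this branch)]
8. b, 0   [~->-rule on 7]
9. ~c, 0   [~->-rule on 7]
Accessibility: 0R0
Branch closes: c and ~c both at 0.
All branches of the tableau close; one closing branch shown above.

Unsatisfiable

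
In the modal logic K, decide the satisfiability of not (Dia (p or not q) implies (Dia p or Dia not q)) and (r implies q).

Unsatisfiable (every branch closes)

1. not (Dia (p or not q) implies (Dia p or Dia not q)) and (r implies q), w0
2. not (Dia (p or not q) implies (Dia p or Dia not q)), w0   [and-rule on 1]
3. r implies q, w0   [and-rule on 1]
4. Dia (p or not q), w0   [neg-implies-rule on 2]
5. not (Dia p or Dia not q), w0   [neg-implies-rule on 2]
6. not Dia p, w0   [neg-or-rule on 5]
7. not Dia not q, w0   [neg-or-rule on 5]
8. q, w0   [implies-rule on 3 (branches; this branch)]
9. p or not q, w1   [Dia-rule on 4: fresh world w1, w0Rw1]
10. not p, w1   [neg-Dia-rule on 6 via w0Rw1]
11. q, w1   [neg-Dia-rule on 7 via w0Rw1]
12. not q, w1   [or-rule on 9 (branches; this branch)]
Accessibility: w0Rw1
Branch closes: q and not q both at w1.
All branches of the tableau close; one closing branch shown above.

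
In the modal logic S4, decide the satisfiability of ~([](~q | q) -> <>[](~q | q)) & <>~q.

1. ~([](~q | q) -> <>[](~q | q)) & <>~q, 0
2. ~([](~q | q) -> <>[](~q | q)), 0
3. <>~q, 0
4. [](~q | q), 0
5. ~<>[](~q | q), 0
6. ~q | q, 0
7. ~[](~q | q), 0
8. q, 0
9. ~q, 1
10. ~q | q, 1
11. ~[](~q | q), 1
12. ~(~q | q), 2
13. q, 2
14. ~q, 2
Accessibility: 0R0, 0R1, 0R2, 1R1, 2R2
Branch closes: q and ~q both at 2.
Every branch closes; the branch above is one of them.

Unsatisfiable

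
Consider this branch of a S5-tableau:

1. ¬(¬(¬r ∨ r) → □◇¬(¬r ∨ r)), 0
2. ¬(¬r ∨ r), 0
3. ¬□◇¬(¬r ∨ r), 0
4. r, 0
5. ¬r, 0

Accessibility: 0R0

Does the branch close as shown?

Both r and ¬r appear at 0.

Yes, closed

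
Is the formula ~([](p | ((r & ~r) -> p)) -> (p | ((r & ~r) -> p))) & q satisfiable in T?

Unsatisfiable (every branch closes)

1. ~([](p | ((r & ~r) -> p)) -> (p | ((r & ~r) -> p))) & q, 0
2. ~([](p | ((r & ~r) -> p)) -> (p | ((r & ~r) -> p))), 0   [&-rule on 1]
3. q, 0   [&-rule on 1]
4. [](p | ((r & ~r) -> p)), 0   [~->-rule on 2]
5. ~(p | ((r & ~r) -> p)), 0   [~->-rule on 2]
6. ~p, 0   [~|-rule on 5]
7. ~((r & ~r) -> p), 0   [~|-rule on 5]
8. r & ~r, 0   [~->-rule on 7]
9. r, 0   [&-rule on 8]
10. ~r, 0   [&-rule on 8]
Accessibility: 0R0
Branch closes: r and ~r both at 0.
(One branch shown.) All branches close.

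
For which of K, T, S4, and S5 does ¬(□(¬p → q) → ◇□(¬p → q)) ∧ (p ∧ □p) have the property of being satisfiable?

K

T-tableau for the formula:
1. ¬(□(¬p → q) → ◇□(¬p → q)) ∧ (p ∧ □p), w0
2. ¬(□(¬p → q) → ◇□(¬p → q)), w0   [∧-rule on 1]
3. p ∧ □p, w0   [∧-rule on 1]
4. □(¬p → q), w0   [¬→-rule on 2]
5. ¬◇□(¬p → q), w0   [¬→-rule on 2]
6. p, w0   [∧-rule on 3]
7. □p, w0   [∧-rule on 3]
8. ¬p → q, w0   [□-rule on 4 via w0Rw0]
9. ¬□(¬p → q), w0   [¬◇-rule on 5 via w0Rw0]
10. q, w0   [→-rule on 8 (branches; this branch)]
11. ¬(¬p → q), w1   [¬□-rule on 9: fresh world w1, w0Rw1]
12. ¬p, w1   [¬→-rule on 11]
13. ¬q, w1   [¬→-rule on 11]
14. ¬p → q, w1   [□-rule on 4 via w0Rw1]
15. ¬□(¬p → q), w1   [¬◇-rule on 5 via w0Rw1]
16. p, w1   [□-rule on 7 via w0Rw1]
Accessibility: w0Rw0, w0Rw1, w1Rw1
Branch closes: p and ¬p both at w1.
Every branch closes (one shown): unsatisfiable in T, hence also in S4, S5 (every S4/S5-frame is a T-frame).
K-tableau for the formula:
1. ¬(□(¬p → q) → ◇□(¬p → q)) ∧ (p ∧ □p), w0
2. ¬(□(¬p → q) → ◇□(¬p → q)), w0   [∧-rule on 1]
3. p ∧ □p, w0   [∧-rule on 1]
4. □(¬p → q), w0   [¬→-rule on 2]
5. ¬◇□(¬p → q), w0   [¬→-rule on 2]
6. p, w0   [∧-rule on 3]
7. □p, w0   [∧-rule on 3]
Complete open branch: satisfiable in K.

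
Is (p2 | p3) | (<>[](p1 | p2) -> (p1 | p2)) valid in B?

Valid

Tableau for the negation ~((p2 | p3) | (<>[](p1 | p2) -> (p1 | p2))):
1. ~((p2 | p3) | (<>[](p1 | p2) -> (p1 | p2))), u
2. ~(p2 | p3), u
3. ~(<>[](p1 | p2) -> (p1 | p2)), u
4. ~p2, u
5. ~p3, u
6. <>[](p1 | p2), u
7. ~(p1 | p2), u
8. ~p1, u
9. [](p1 | p2), v
10. p1 | p2, u
11. p1 | p2, v
12. p2, u
Accessibility: uRu, uRv, vRu, vRv
Branch closes: p2 and ~p2 both at u.
All branches of the negation close; one closing branch shown above.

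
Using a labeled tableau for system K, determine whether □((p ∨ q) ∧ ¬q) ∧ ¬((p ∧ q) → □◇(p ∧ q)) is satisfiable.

Satisfiable

1. □((p ∨ q) ∧ ¬q) ∧ ¬((p ∧ q) → □◇(p ∧ q)), u
2. □((p ∨ q) ∧ ¬q), u
3. ¬((p ∧ q) → □◇(p ∧ q)), u
4. p ∧ q, u
5. ¬□◇(p ∧ q), u
6. p, u
7. q, u
8. ¬◇(p ∧ q), v
9. (p ∨ q) ∧ ¬q, v
10. p ∨ q, v
11. ¬q, v
12. p, v
Accessibility: uRv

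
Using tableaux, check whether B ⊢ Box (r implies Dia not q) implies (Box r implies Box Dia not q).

Tableau for the negation not (Box (r implies Dia not q) implies (Box r implies Box Dia not q)):
1. not (Box (r implies Dia not q) implies (Box r implies Box Dia not q)), w0
2. Box (r implies Dia not q), w0
3. not (Box r implies Box Dia not q), w0
4. Box r, w0
5. not Box Dia not q, w0
6. r implies Dia not q, w0
7. r, w0
8. Dia not q, w0
9. not Dia not q, w1
10. r implies Dia not q, w1
11. r, w1
12. q, w0
13. q, w1
14. Dia not q, w1
15. not q, w2
16. r implies Dia not q, w2
17. r, w2
18. Dia not q, w2
19. not q, w3
20. q, w3
Accessibility: w0Rw0, w0Rw1, w0Rw2, w1Rw0, w1Rw1, w1Rw3, w2Rw0, w2Rw2, w3Rw1, w3Rw3
Branch closes: q and not q both at w3.
All branches of the negation close; one closing branch shown above.

Valid in B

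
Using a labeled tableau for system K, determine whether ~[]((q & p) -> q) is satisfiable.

Unsatisfiable (every branch closes)

1. ~[]((q & p) -> q), 0
2. ~((q & p) -> q), 1
3. q & p, 1
4. ~q, 1
5. q, 1
6. p, 1
Accessibility: 0R1
Branch closes: q and ~q both at 1.
(One branch shown.) All branches close.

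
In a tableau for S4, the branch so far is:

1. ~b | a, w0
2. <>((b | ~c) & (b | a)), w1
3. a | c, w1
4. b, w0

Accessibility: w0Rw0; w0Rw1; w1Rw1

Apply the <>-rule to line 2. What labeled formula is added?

a fresh world w2 with w1Rw2, and (b | ~c) & (b | a) at w2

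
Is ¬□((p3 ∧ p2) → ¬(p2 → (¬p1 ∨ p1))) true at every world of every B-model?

Tableau for the negation □((p3 ∧ p2) → ¬(p2 → (¬p1 ∨ p1))):
1. □((p3 ∧ p2) → ¬(p2 → (¬p1 ∨ p1))), w0
2. (p3 ∧ p2) → ¬(p2 → (¬p1 ∨ p1)), w0   [□-rule on 1 via w0Rw0]
3. ¬(p3 ∧ p2), w0   [→-rule on 2 (branches; this branch)]
4. ¬p2, w0   [¬∧-rule on 3 (branches; this branch)]
Accessibility: w0Rw0
The negation has an open branch (countermodel exists).

No, not valid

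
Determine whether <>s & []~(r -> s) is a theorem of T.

Tableau for the negation ~(<>s & []~(r -> s)):
1. ~(<>s & []~(r -> s)), 0
2. ~[]~(r -> s), 0
3. r -> s, 1
4. s, 1
Accessibility: 0R0, 0R1, 1R1
The negation has an open branch (countermodel exists).

Not valid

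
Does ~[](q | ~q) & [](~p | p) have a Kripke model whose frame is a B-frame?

Unsatisfiable

1. ~[](q | ~q) & [](~p | p), 0
2. ~[](q | ~q), 0   [&-rule on 1]
3. [](~p | p), 0   [&-rule on 1]
4. ~p | p, 0   [[]-rule on 3 via 0R0]
5. p, 0   [|-rule on 4 (branches; this branch)]
6. ~(q | ~q), 1   [~[]-rule on 2: fresh world 1, 0R1]
7. ~q, 1   [~|-rule on 6]
8. q, 1   [~|-rule on 6]
Accessibility: 0R0, 0R1, 1R0, 1R1
Branch closes: q and ~q both at 1.
(One branch shown.) All branches close.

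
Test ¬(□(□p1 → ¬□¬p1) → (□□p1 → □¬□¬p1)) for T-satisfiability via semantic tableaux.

1. ¬(□(□p1 → ¬□¬p1) → (□□p1 → □¬□¬p1)), u
2. □(□p1 → ¬□¬p1), u
3. ¬(□□p1 → □¬□¬p1), u
4. □□p1, u
5. ¬□¬□¬p1, u
6. □p1 → ¬□¬p1, u
7. □p1, u
8. p1, u
9. ¬□¬p1, u
10. □¬p1, v
11. □p1 → ¬□¬p1, v
12. □p1, v
13. p1, v
14. ¬p1, v
Accessibility: uRu, uRv, vRv
Branch closes: p1 and ¬p1 both at v.
Every branch closes; the branch above is one of them.

No, unsatisfiable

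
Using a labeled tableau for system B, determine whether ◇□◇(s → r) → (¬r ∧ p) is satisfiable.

1. ◇□◇(s → r) → (¬r ∧ p), w0
2. ¬r ∧ p, w0
3. ¬r, w0
4. p, w0
Accessibility: w0Rw0

Yes, satisfiable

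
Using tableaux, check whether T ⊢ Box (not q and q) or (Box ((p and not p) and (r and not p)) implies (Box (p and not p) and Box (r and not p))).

Tableau for the negation not (Box (not q and q) or (Box ((p and not p) and (r and not p)) implies (Box (p and not p) and Box (r and not p)))):
1. not (Box (not q and q) or (Box ((p and not p) and (r and not p)) implies (Box (p and not p) and Box (r and not p)))), w0
2. not Box (not q and q), w0
3. not (Box ((p and not p) and (r and not p)) implies (Box (p and not p) and Box (r and not p))), w0
4. Box ((p and not p) and (r and not p)), w0
5. not (Box (p and not p) and Box (r and not p)), w0
6. (p and not p) and (r and not p), w0
7. p and not p, w0
8. r and not p, w0
9. p, w0
10. not p, w0
Accessibility: w0Rw0
Branch closes: p and not p both at w0.
All branches of the negation close; one closing branch shown above.

Valid in T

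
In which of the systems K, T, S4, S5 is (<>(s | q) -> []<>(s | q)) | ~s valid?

S4-tableau for the negation ~((<>(s | q) -> []<>(s | q)) | ~s):
1. ~((<>(s | q) -> []<>(s | q)) | ~s), u
2. ~(<>(s | q) -> []<>(s | q)), u   [~|-rule on 1]
3. s, u   [~|-rule on 1]
4. <>(s | q), u   [~->-rule on 2]
5. ~[]<>(s | q), u   [~->-rule on 2]
6. s | q, v   [<>-rule on 4: fresh world v, uRv]
7. q, v   [|-rule on 6 (branches; this branch)]
8. ~<>(s | q), w   [~[]-rule on 5: fresh world w, uRw]
9. ~(s | q), w   [~<>-rule on 8 via wRw]
10. ~s, w   [~|-rule on 9]
11. ~q, w   [~|-rule on 9]
Accessibility: uRu, uRv, uRw, vRv, wRw
Complete open branch: countermodel on an S4-frame, so not valid in S4, nor in K, T (the same frame is also a K-frame and a T-frame).
S5-tableau for the negation ~((<>(s | q) -> []<>(s | q)) | ~s):
1. ~((<>(s | q) -> []<>(s | q)) | ~s), u
2. ~(<>(s | q) -> []<>(s | q)), u   [~|-rule on 1]
3. s, u   [~|-rule on 1]
4. <>(s | q), u   [~->-rule on 2]
5. ~[]<>(s | q), u   [~->-rule on 2]
6. s | q, v   [<>-rule on 4: fresh world v, uRv]
7. q, v   [|-rule on 6 (branches; this branch)]
8. ~<>(s | q), w   [~[]-rule on 5: fresh world w, uRw]
9. ~(s | q), u   [~<>-rule on 8 via wRu]
10. ~s, u   [~|-rule on 9]
11. ~q, u   [~|-rule on 9]
Accessibility: uRu, uRv, uRw, vRu, vRv, vRw, wRu, wRv, wRw
Branch closes: s and ~s both at u.
Every branch closes (one shown): valid in S5.

S5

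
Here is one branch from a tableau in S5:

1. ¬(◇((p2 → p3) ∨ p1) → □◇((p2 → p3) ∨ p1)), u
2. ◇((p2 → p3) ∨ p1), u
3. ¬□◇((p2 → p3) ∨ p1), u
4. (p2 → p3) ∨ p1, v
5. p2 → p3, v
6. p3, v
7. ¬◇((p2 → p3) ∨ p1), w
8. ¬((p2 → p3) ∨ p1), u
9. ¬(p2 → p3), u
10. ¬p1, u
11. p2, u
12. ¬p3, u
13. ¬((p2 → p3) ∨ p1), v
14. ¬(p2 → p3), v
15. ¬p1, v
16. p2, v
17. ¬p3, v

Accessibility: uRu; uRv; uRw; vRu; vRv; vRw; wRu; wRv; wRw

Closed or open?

Both p3 and ¬p3 appear at v.

Closed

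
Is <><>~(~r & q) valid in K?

Invalid (countermodel exists)

Tableau for the negation ~<><>~(~r & q):
1. ~<><>~(~r & q), w0
The negation has an open branch (countermodel exists).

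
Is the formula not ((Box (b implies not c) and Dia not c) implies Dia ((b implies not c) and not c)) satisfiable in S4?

Unsatisfiable

1. not ((Box (b implies not c) and Dia not c) implies Dia ((b implies not c) and not c)), 0
2. Box (b implies not c) and Dia not c, 0
3. not Dia ((b implies not c) and not c), 0
4. Box (b implies not c), 0
5. Dia not c, 0
6. not ((b implies not c) and not c), 0
7. b implies not c, 0
8. c, 0
9. not b, 0
10. not c, 1
11. not ((b implies not c) and not c), 1
12. b implies not c, 1
13. not (b implies not c), 1
14. b, 1
15. c, 1
Accessibility: 0R0, 0R1, 1R1
Branch closes: c and not c both at 1.
Every branch closes; the branch above is one of them.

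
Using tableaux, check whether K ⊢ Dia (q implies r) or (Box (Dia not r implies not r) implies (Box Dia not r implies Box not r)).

Valid in K

Tableau for the negation not (Dia (q implies r) or (Box (Dia not r implies not r) implies (Box Dia not r implies Box not r))):
1. not (Dia (q implies r) or (Box (Dia not r implies not r) implies (Box Dia not r implies Box not r))), 0
2. not Dia (q implies r), 0   [neg-or-rule on 1]
3. not (Box (Dia not r implies not r) implies (Box Dia not r implies Box not r)), 0   [neg-or-rule on 1]
4. Box (Dia not r implies not r), 0   [neg-implies-rule on 3]
5. not (Box Dia not r implies Box not r), 0   [neg-implies-rule on 3]
6. Box Dia not r, 0   [neg-implies-rule on 5]
7. not Box not r, 0   [neg-implies-rule on 5]
8. r, 1   [neg-Box-rule on 7: fresh world 1, 0R1]
9. not (q implies r), 1   [neg-Dia-rule on 2 via 0R1]
10. q, 1   [neg-implies-rule on 9]
11. not r, 1   [neg-implies-rule on 9]
Accessibility: 0R1
Branch closes: r and not r both at 1.
All branches of the negation close; one closing branch shown above.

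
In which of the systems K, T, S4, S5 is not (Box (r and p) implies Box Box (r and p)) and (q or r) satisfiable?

K, T

S4-tableau for the formula:
1. not (Box (r and p) implies Box Box (r and p)) and (q or r), u
2. not (Box (r and p) implies Box Box (r and p)), u   [and-rule on 1]
3. q or r, u   [and-rule on 1]
4. Box (r and p), u   [neg-implies-rule on 2]
5. not Box Box (r and p), u   [neg-implies-rule on 2]
6. r and p, u   [Box-rule on 4 via uRu]
7. r, u   [and-rule on 6]
8. p, u   [and-rule on 6]
9. not Box (r and p), v   [neg-Box-rule on 5: fresh world v, uRv]
10. r and p, v   [Box-rule on 4 via uRv]
11. r, v   [and-rule on 10]
12. p, v   [and-rule on 10]
13. not (r and p), w   [neg-Box-rule on 9: fresh world w, vRw]
14. r and p, w   [Box-rule on 4 via uRw]
15. r, w   [and-rule on 14]
16. p, w   [and-rule on 14]
17. not p, w   [neg-and-rule on 13 (branches; this branch)]
Accessibility: uRu, uRv, uRw, vRv, vRw, wRw
Branch closes: p and not p both at w.
Every branch closes (one shown): unsatisfiable in S4, hence also in S5 (every S5-frame is an S4-frame).
T-tableau for the formula:
1. not (Box (r and p) implies Box Box (r and p)) and (q or r), u
2. not (Box (r and p) implies Box Box (r and p)), u   [and-rule on 1]
3. q or r, u   [and-rule on 1]
4. Box (r and p), u   [neg-implies-rule on 2]
5. not Box Box (r and p), u   [neg-implies-rule on 2]
6. r and p, u   [Box-rule on 4 via uRu]
7. r, u   [and-rule on 6]
8. p, u   [and-rule on 6]
9. not Box (r and p), v   [neg-Box-rule on 5: fresh world v, uRv]
10. r and p, v   [Box-rule on 4 via uRv]
11. r, v   [and-rule on 10]
12. p, v   [and-rule on 10]
13. not (r and p), w   [neg-Box-rule on 9: fresh world w, vRw]
14. not p, w   [neg-and-rule on 13 (branches; this branch)]
Accessibility: uRu, uRv, vRv, vRw, wRw
Complete open branch: satisfiable in T, hence also in K (this T-model is also a K-model).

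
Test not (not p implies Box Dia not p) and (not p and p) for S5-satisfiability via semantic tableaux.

Unsatisfiable (every branch closes)

1. not (not p implies Box Dia not p) and (not p and p), 0
2. not (not p implies Box Dia not p), 0
3. not p and p, 0
4. not p, 0
5. not Box Dia not p, 0
6. p, 0
Accessibility: 0R0
Branch closes: p and not p both at 0.
(One branch shown.) All branches close.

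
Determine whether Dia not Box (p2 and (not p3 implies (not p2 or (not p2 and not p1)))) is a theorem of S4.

No, not valid

Tableau for the negation not Dia not Box (p2 and (not p3 implies (not p2 or (not p2 and not p1)))):
1. not Dia not Box (p2 and (not p3 implies (not p2 or (not p2 and not p1)))), 0
2. Box (p2 and (not p3 implies (not p2 or (not p2 and not p1)))), 0   [neg-Dia-rule on 1 via 0R0]
3. p2 and (not p3 implies (not p2 or (not p2 and not p1))), 0   [Box-rule on 2 via 0R0]
4. p2, 0   [and-rule on 3]
5. not p3 implies (not p2 or (not p2 and not p1)), 0   [and-rule on 3]
6. p3, 0   [implies-rule on 5 (branches; this branch)]
Accessibility: 0R0
The negation has an open branch (countermodel exists).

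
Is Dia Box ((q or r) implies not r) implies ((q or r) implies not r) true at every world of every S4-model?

Tableau for the negation not (Dia Box ((q or r) implies not r) implies ((q or r) implies not r)):
1. not (Dia Box ((q or r) implies not r) implies ((q or r) implies not r)), 0
2. Dia Box ((q or r) implies not r), 0
3. not ((q or r) implies not r), 0
4. q or r, 0
5. r, 0
6. Box ((q or r) implies not r), 1
7. (q or r) implies not r, 1
8. not r, 1
Accessibility: 0R0, 0R1, 1R1
The negation has an open branch (countermodel exists).

Invalid (countermodel exists)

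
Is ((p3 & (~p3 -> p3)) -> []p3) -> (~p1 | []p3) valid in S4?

Tableau for the negation ~(((p3 & (~p3 -> p3)) -> []p3) -> (~p1 | []p3)):
1. ~(((p3 & (~p3 -> p3)) -> []p3) -> (~p1 | []p3)), u
2. (p3 & (~p3 -> p3)) -> []p3, u
3. ~(~p1 | []p3), u
4. p1, u
5. ~[]p3, u
6. ~(p3 & (~p3 -> p3)), u
7. ~(~p3 -> p3), u
8. ~p3, u
9. ~p3, v
Accessibility: uRu, uRv, vRv
The negation has an open branch (countermodel exists).

Not valid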